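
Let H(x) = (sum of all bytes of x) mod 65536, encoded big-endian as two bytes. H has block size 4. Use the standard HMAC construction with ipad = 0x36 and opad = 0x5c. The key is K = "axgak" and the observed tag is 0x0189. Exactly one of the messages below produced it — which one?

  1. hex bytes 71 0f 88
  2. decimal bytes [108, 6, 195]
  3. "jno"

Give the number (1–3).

Key "axgak" = 61 78 67 61 6b is 5 bytes > B = 4, so hash it first: H(key) = 02 0c, then zero-pad to 4 bytes: K' = 02 0c 00 00.
K' ⊕ ipad = 34 3a 36 36; K' ⊕ opad = 5e 50 5c 5c.
m1: inner = H(34 3a 36 36 71 0f 88) = 01 e2; tag = H(5e 50 5c 5c 01 e2) = 0249
m2: inner = H(34 3a 36 36 6c 06 c3) = 02 0f; tag = H(5e 50 5c 5c 02 0f) = 0177
m3: inner = H(34 3a 36 36 6a 6e 6f) = 02 21; tag = H(5e 50 5c 5c 02 21) = 0189 ← matches

3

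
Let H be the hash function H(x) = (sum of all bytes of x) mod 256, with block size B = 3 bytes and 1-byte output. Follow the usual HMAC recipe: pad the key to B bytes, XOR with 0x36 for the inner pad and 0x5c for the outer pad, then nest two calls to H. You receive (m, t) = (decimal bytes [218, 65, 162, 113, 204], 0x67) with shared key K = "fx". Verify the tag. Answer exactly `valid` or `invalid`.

invalid

Key "fx" = 66 78 is 2 bytes ≤ B = 3; zero-pad to 3 bytes: K' = 66 78 00.
K' ⊕ ipad = 50 4e 36; K' ⊕ opad = 3a 24 5c.
Inner hash: sum = 80+78+54+218+65+162+113+204 = 974; mod 256 = 206 → ce.
Outer hash (recomputed tag): sum = 58+36+92+206 = 392; mod 256 = 136 → 88.
Recomputed tag = 88; claimed = 67 → mismatch.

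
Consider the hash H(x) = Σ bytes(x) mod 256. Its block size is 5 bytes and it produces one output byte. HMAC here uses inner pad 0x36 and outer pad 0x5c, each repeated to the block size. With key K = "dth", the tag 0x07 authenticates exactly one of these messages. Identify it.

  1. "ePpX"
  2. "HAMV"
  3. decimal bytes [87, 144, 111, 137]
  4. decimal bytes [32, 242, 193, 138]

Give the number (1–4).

Key "dth" = 64 74 68 is 3 bytes ≤ B = 5; zero-pad to 5 bytes: K' = 64 74 68 00 00.
K' ⊕ ipad = 52 42 5e 36 36; K' ⊕ opad = 38 28 34 5c 5c.
m1: inner = H(52 42 5e 36 36 65 50 70 58) = db; tag = H(38 28 34 5c 5c db) = 27
m2: inner = H(52 42 5e 36 36 48 41 4d 56) = 8a; tag = H(38 28 34 5c 5c 8a) = d6
m3: inner = H(52 42 5e 36 36 57 90 6f 89) = 3d; tag = H(38 28 34 5c 5c 3d) = 89
m4: inner = H(52 42 5e 36 36 20 f2 c1 8a) = bb; tag = H(38 28 34 5c 5c bb) = 07 ← matches

4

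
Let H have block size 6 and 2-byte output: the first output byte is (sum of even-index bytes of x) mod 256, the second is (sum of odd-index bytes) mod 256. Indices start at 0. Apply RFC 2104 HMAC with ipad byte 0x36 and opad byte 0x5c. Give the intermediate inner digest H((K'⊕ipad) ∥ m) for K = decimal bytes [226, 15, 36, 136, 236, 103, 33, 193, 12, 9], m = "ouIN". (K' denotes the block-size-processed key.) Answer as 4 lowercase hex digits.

Key decimal bytes [226, 15, 36, 136, 236, 103, 33, 193, 12, 9] = e2 0f 24 88 ec 67 21 c1 0c 09 is 10 bytes > B = 6, so hash it first: H(key) = 1f c8, then zero-pad to 6 bytes: K' = 1f c8 00 00 00 00.
K' ⊕ ipad = 29 fe 36 36 36 36.
Inner input = 29 fe 36 36 36 36 ∥ 6f 75 49 4e.
Inner hash: even-index sum = 333 mod 256 = 77; odd-index sum = 557 mod 256 = 45 → 4d 2d.

4d2d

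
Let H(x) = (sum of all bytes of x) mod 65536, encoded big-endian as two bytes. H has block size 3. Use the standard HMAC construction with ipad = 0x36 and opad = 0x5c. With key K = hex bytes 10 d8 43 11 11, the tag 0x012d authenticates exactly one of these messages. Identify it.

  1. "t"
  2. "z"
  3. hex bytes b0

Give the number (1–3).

Key hex bytes 10 d8 43 11 11 is 5 bytes > B = 3, so hash it first: H(key) = 01 4d, then zero-pad to 3 bytes: K' = 01 4d 00.
K' ⊕ ipad = 37 7b 36; K' ⊕ opad = 5d 11 5c.
m1: inner = H(37 7b 36 74) = 01 5c; tag = H(5d 11 5c 01 5c) = 0127
m2: inner = H(37 7b 36 7a) = 01 62; tag = H(5d 11 5c 01 62) = 012d ← matches
m3: inner = H(37 7b 36 b0) = 01 98; tag = H(5d 11 5c 01 98) = 0163

2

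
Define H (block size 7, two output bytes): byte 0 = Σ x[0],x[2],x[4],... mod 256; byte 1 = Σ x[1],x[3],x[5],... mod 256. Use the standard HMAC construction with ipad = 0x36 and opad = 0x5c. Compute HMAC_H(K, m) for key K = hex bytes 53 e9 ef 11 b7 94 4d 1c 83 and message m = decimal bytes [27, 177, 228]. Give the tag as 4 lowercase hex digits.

Key hex bytes 53 e9 ef 11 b7 94 4d 1c 83 is 9 bytes > B = 7, so hash it first: H(key) = c9 aa, then zero-pad to 7 bytes: K' = c9 aa 00 00 00 00 00.
K' ⊕ ipad = ff 9c 36 36 36 36 36.  K' ⊕ opad = 95 f6 5c 5c 5c 5c 5c.
Inner input = (K'⊕ipad) ∥ m = ff 9c 36 36 36 36 36 ∥ 1b b1 e4.
Inner hash: even-index sum = 594 mod 256 = 82; odd-index sum = 519 mod 256 = 7 → 52 07.
Outer input = (K'⊕opad) ∥ inner = 95 f6 5c 5c 5c 5c 5c ∥ 52 07.
Outer hash (tag): even-index sum = 432 mod 256 = 176; odd-index sum = 512 mod 256 = 0 → b0 00.

b000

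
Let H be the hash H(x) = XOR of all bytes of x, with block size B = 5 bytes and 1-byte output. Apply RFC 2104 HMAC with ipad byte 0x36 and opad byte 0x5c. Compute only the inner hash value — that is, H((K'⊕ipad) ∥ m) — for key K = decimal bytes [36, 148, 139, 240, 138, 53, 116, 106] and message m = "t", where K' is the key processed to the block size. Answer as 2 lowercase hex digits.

Key decimal bytes [36, 148, 139, 240, 138, 53, 116, 106] = 24 94 8b f0 8a 35 74 6a is 8 bytes > B = 5, so hash it first: H(key) = 6a, then zero-pad to 5 bytes: K' = 6a 00 00 00 00.
K' ⊕ ipad = 5c 36 36 36 36.
Inner input = 5c 36 36 36 36 ∥ 74.
Inner hash: XOR 5c⊕36⊕36⊕36⊕36⊕74 = 28.

28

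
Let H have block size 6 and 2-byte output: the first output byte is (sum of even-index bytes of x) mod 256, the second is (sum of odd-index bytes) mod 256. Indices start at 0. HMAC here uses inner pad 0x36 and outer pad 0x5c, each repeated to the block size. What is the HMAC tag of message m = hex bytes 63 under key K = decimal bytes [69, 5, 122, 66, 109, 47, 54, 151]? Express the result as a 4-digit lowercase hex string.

Key decimal bytes [69, 5, 122, 66, 109, 47, 54, 151] = 45 05 7a 42 6d 2f 36 97 is 8 bytes > B = 6, so hash it first: H(key) = 62 0d, then zero-pad to 6 bytes: K' = 62 0d 00 00 00 00.
K' ⊕ ipad = 54 3b 36 36 36 36.  K' ⊕ opad = 3e 51 5c 5c 5c 5c.
Inner input = (K'⊕ipad) ∥ m = 54 3b 36 36 36 36 ∥ 63.
Inner hash: even-index sum = 291 mod 256 = 35; odd-index sum = 167 mod 256 = 167 → 23 a7.
Outer input = (K'⊕opad) ∥ inner = 3e 51 5c 5c 5c 5c ∥ 23 a7.
Outer hash (tag): even-index sum = 281 mod 256 = 25; odd-index sum = 432 mod 256 = 176 → 19 b0.

19b0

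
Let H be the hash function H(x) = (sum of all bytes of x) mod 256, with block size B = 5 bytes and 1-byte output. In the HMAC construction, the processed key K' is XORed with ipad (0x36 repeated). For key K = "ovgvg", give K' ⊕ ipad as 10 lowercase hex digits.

Key "ovgvg" = 6f 76 67 76 67 is exactly B = 5 bytes: K' = 6f 76 67 76 67.
XOR each byte with 0x36: 6f⊕36=59, 76⊕36=40, 67⊕36=51, 76⊕36=40, 67⊕36=51.

5940514051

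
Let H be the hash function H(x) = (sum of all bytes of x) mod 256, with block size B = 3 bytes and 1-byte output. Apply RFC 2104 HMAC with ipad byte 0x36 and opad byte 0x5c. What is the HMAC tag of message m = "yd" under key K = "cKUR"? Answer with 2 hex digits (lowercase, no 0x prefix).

6d

Key "cKUR" = 63 4b 55 52 is 4 bytes > B = 3, so hash it first: H(key) = 55, then zero-pad to 3 bytes: K' = 55 00 00.
K' ⊕ ipad = 63 36 36.  K' ⊕ opad = 09 5c 5c.
Inner input = (K'⊕ipad) ∥ m = 63 36 36 ∥ 79 64.
Inner hash: sum = 99+54+54+121+100 = 428; mod 256 = 172 → ac.
Outer input = (K'⊕opad) ∥ inner = 09 5c 5c ∥ ac.
Outer hash (tag): sum = 9+92+92+172 = 365; mod 256 = 109 → 6d.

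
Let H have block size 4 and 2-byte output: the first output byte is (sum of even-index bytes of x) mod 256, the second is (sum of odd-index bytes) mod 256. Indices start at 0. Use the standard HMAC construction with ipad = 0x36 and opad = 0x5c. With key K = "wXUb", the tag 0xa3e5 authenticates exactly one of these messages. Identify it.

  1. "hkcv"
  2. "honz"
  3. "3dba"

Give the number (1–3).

Key "wXUb" = 77 58 55 62 is exactly B = 4 bytes: K' = 77 58 55 62.
K' ⊕ ipad = 41 6e 63 54; K' ⊕ opad = 2b 04 09 3e.
m1: inner = H(41 6e 63 54 68 6b 63 76) = 6f a3; tag = H(2b 04 09 3e 6f a3) = a3e5 ← matches
m2: inner = H(41 6e 63 54 68 6f 6e 7a) = 7a ab; tag = H(2b 04 09 3e 7a ab) = aeed
m3: inner = H(41 6e 63 54 33 64 62 61) = 39 87; tag = H(2b 04 09 3e 39 87) = 6dc9

1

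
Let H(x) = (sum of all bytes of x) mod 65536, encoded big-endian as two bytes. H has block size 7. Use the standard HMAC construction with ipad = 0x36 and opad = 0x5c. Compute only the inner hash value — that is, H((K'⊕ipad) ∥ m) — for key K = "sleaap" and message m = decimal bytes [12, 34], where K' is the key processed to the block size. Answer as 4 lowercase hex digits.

Key "sleaap" = 73 6c 65 61 61 70 is 6 bytes ≤ B = 7; zero-pad to 7 bytes: K' = 73 6c 65 61 61 70 00.
K' ⊕ ipad = 45 5a 53 57 57 46 36.
Inner input = 45 5a 53 57 57 46 36 ∥ 0c 22.
Inner hash: sum = 69+90+83+87+87+70+54+12+34 = 586 → 02 4a.

024a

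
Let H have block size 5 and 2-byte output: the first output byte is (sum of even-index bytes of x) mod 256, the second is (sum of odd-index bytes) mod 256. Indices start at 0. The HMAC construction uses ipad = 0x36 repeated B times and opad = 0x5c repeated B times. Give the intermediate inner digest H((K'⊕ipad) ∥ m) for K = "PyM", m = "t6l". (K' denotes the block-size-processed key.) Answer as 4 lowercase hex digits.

4d65

Key "PyM" = 50 79 4d is 3 bytes ≤ B = 5; zero-pad to 5 bytes: K' = 50 79 4d 00 00.
K' ⊕ ipad = 66 4f 7b 36 36.
Inner input = 66 4f 7b 36 36 ∥ 74 36 6c.
Inner hash: even-index sum = 333 mod 256 = 77; odd-index sum = 357 mod 256 = 101 → 4d 65.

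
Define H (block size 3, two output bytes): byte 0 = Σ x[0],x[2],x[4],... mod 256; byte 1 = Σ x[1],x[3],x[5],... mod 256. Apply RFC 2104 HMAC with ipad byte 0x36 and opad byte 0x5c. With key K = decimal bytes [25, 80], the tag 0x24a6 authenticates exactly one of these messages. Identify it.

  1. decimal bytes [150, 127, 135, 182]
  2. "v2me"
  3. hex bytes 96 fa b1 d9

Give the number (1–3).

Key decimal bytes [25, 80] = 19 50 is 2 bytes ≤ B = 3; zero-pad to 3 bytes: K' = 19 50 00.
K' ⊕ ipad = 2f 66 36; K' ⊕ opad = 45 0c 5c.
m1: inner = H(2f 66 36 96 7f 87 b6) = 9a 83; tag = H(45 0c 5c 9a 83) = 24a6 ← matches
m2: inner = H(2f 66 36 76 32 6d 65) = fc 49; tag = H(45 0c 5c fc 49) = ea08
m3: inner = H(2f 66 36 96 fa b1 d9) = 38 ad; tag = H(45 0c 5c 38 ad) = 4e44

1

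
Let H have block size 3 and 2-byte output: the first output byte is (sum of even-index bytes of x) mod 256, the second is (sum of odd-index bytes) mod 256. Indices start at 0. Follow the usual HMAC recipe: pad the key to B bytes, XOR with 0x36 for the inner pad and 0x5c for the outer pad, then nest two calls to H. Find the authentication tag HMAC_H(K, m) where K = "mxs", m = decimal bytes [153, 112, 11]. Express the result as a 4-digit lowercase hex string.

5234

Key "mxs" = 6d 78 73 is exactly B = 3 bytes: K' = 6d 78 73.
K' ⊕ ipad = 5b 4e 45.  K' ⊕ opad = 31 24 2f.
Inner input = (K'⊕ipad) ∥ m = 5b 4e 45 ∥ 99 70 0b.
Inner hash: even-index sum = 272 mod 256 = 16; odd-index sum = 242 mod 256 = 242 → 10 f2.
Outer input = (K'⊕opad) ∥ inner = 31 24 2f ∥ 10 f2.
Outer hash (tag): even-index sum = 338 mod 256 = 82; odd-index sum = 52 mod 256 = 52 → 52 34.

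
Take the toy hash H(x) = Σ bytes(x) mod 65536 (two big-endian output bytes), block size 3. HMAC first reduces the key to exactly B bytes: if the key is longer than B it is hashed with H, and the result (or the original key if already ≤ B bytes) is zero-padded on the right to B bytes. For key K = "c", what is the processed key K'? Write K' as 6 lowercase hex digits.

630000

Key "c" = 63 is 1 byte ≤ B = 3; zero-pad to 3 bytes: K' = 63 00 00.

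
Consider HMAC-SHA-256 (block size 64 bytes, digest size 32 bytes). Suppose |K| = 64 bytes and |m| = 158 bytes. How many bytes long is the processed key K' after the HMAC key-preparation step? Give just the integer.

64

Key is 64 ≤ 64 bytes, zero-padded: |K'| = 64.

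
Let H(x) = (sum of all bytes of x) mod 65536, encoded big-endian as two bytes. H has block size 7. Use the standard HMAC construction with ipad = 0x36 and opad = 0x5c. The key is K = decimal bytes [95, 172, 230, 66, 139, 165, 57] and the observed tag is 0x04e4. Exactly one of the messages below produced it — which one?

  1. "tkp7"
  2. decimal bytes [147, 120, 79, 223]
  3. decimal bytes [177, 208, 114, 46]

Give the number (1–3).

Key decimal bytes [95, 172, 230, 66, 139, 165, 57] = 5f ac e6 42 8b a5 39 is exactly B = 7 bytes: K' = 5f ac e6 42 8b a5 39.
K' ⊕ ipad = 69 9a d0 74 bd 93 0f; K' ⊕ opad = 03 f0 ba 1e d7 f9 65.
m1: inner = H(69 9a d0 74 bd 93 0f 74 6b 70 37) = 05 2c; tag = H(03 f0 ba 1e d7 f9 65 05 2c) = 0431
m2: inner = H(69 9a d0 74 bd 93 0f 93 78 4f df) = 05 df; tag = H(03 f0 ba 1e d7 f9 65 05 df) = 04e4 ← matches
m3: inner = H(69 9a d0 74 bd 93 0f b1 d0 72 2e) = 05 c7; tag = H(03 f0 ba 1e d7 f9 65 05 c7) = 04cc

2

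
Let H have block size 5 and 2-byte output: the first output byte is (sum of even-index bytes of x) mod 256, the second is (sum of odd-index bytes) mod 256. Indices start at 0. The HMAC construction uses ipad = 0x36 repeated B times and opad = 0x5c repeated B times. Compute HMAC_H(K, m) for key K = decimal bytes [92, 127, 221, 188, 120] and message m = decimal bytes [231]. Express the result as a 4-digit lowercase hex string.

5fa6

Key decimal bytes [92, 127, 221, 188, 120] = 5c 7f dd bc 78 is exactly B = 5 bytes: K' = 5c 7f dd bc 78.
K' ⊕ ipad = 6a 49 eb 8a 4e.  K' ⊕ opad = 00 23 81 e0 24.
Inner input = (K'⊕ipad) ∥ m = 6a 49 eb 8a 4e ∥ e7.
Inner hash: even-index sum = 419 mod 256 = 163; odd-index sum = 442 mod 256 = 186 → a3 ba.
Outer input = (K'⊕opad) ∥ inner = 00 23 81 e0 24 ∥ a3 ba.
Outer hash (tag): even-index sum = 351 mod 256 = 95; odd-index sum = 422 mod 256 = 166 → 5f a6.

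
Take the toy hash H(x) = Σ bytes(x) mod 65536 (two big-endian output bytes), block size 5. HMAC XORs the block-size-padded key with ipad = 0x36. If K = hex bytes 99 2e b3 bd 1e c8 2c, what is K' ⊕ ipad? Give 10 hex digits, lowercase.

357f363636

Key hex bytes 99 2e b3 bd 1e c8 2c is 7 bytes > B = 5, so hash it first: H(key) = 03 49, then zero-pad to 5 bytes: K' = 03 49 00 00 00.
XOR each byte with 0x36: 03⊕36=35, 49⊕36=7f, 00⊕36=36, 00⊕36=36, 00⊕36=36.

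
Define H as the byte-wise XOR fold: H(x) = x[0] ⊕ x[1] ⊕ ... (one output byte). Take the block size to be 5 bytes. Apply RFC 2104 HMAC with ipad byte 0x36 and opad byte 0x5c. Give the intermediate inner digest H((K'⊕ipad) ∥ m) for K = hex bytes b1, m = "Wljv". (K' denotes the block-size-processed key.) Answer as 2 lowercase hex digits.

Key hex bytes b1 is 1 byte ≤ B = 5; zero-pad to 5 bytes: K' = b1 00 00 00 00.
K' ⊕ ipad = 87 36 36 36 36.
Inner input = 87 36 36 36 36 ∥ 57 6c 6a 76.
Inner hash: XOR 87⊕36⊕36⊕36⊕36⊕57⊕6c⊕6a⊕76 = a0.

a0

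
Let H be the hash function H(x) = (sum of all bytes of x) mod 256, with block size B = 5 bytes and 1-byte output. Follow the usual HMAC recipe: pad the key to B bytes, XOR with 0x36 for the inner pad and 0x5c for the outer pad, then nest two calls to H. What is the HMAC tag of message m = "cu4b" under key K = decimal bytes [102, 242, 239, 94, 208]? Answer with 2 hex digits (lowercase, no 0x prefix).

d2

Key decimal bytes [102, 242, 239, 94, 208] = 66 f2 ef 5e d0 is exactly B = 5 bytes: K' = 66 f2 ef 5e d0.
K' ⊕ ipad = 50 c4 d9 68 e6.  K' ⊕ opad = 3a ae b3 02 8c.
Inner input = (K'⊕ipad) ∥ m = 50 c4 d9 68 e6 ∥ 63 75 34 62.
Inner hash: sum = 80+196+217+104+230+99+117+52+98 = 1193; mod 256 = 169 → a9.
Outer input = (K'⊕opad) ∥ inner = 3a ae b3 02 8c ∥ a9.
Outer hash (tag): sum = 58+174+179+2+140+169 = 722; mod 256 = 210 → d2.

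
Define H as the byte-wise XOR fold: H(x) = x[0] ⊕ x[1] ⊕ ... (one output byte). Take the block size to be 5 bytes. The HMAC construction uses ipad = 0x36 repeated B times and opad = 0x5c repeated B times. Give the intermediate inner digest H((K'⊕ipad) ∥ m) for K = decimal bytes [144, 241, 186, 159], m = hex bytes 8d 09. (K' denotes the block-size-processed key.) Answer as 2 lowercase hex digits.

f6

Key decimal bytes [144, 241, 186, 159] = 90 f1 ba 9f is 4 bytes ≤ B = 5; zero-pad to 5 bytes: K' = 90 f1 ba 9f 00.
K' ⊕ ipad = a6 c7 8c a9 36.
Inner input = a6 c7 8c a9 36 ∥ 8d 09.
Inner hash: XOR a6⊕c7⊕8c⊕a9⊕36⊕8d⊕09 = f6.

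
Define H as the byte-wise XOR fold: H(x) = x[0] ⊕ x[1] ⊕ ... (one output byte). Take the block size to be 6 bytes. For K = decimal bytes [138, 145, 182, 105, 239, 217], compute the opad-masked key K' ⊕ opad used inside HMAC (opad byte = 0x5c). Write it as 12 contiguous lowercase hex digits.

Key decimal bytes [138, 145, 182, 105, 239, 217] = 8a 91 b6 69 ef d9 is exactly B = 6 bytes: K' = 8a 91 b6 69 ef d9.
XOR each byte with 0x5c: 8a⊕5c=d6, 91⊕5c=cd, b6⊕5c=ea, 69⊕5c=35, ef⊕5c=b3, d9⊕5c=85.

d6cdea35b385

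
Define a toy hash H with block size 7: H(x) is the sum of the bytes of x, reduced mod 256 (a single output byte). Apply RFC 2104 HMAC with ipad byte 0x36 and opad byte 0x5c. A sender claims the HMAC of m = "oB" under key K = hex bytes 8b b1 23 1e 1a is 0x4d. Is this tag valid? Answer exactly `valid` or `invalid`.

Key hex bytes 8b b1 23 1e 1a is 5 bytes ≤ B = 7; zero-pad to 7 bytes: K' = 8b b1 23 1e 1a 00 00.
K' ⊕ ipad = bd 87 15 28 2c 36 36; K' ⊕ opad = d7 ed 7f 42 46 5c 5c.
Inner hash: sum = 189+135+21+40+44+54+54+111+66 = 714; mod 256 = 202 → ca.
Outer hash (recomputed tag): sum = 215+237+127+66+70+92+92+202 = 1101; mod 256 = 77 → 4d.
Recomputed tag = 4d; claimed = 4d → match.

valid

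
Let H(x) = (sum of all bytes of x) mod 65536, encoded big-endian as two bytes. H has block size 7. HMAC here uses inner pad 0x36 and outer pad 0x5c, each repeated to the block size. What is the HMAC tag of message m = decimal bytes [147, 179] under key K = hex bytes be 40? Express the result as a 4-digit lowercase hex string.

031f

Key hex bytes be 40 is 2 bytes ≤ B = 7; zero-pad to 7 bytes: K' = be 40 00 00 00 00 00.
K' ⊕ ipad = 88 76 36 36 36 36 36.  K' ⊕ opad = e2 1c 5c 5c 5c 5c 5c.
Inner input = (K'⊕ipad) ∥ m = 88 76 36 36 36 36 36 ∥ 93 b3.
Inner hash: sum = 136+118+54+54+54+54+54+147+179 = 850 → 03 52.
Outer input = (K'⊕opad) ∥ inner = e2 1c 5c 5c 5c 5c 5c ∥ 03 52.
Outer hash (tag): sum = 226+28+92+92+92+92+92+3+82 = 799 → 03 1f.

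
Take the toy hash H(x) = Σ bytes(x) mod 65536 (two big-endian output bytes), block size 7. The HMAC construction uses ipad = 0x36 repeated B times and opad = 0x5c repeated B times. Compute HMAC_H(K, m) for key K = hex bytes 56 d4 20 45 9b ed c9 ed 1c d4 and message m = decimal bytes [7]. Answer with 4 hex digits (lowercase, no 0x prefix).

03da

Key hex bytes 56 d4 20 45 9b ed c9 ed 1c d4 is 10 bytes > B = 7, so hash it first: H(key) = 05 bd, then zero-pad to 7 bytes: K' = 05 bd 00 00 00 00 00.
K' ⊕ ipad = 33 8b 36 36 36 36 36.  K' ⊕ opad = 59 e1 5c 5c 5c 5c 5c.
Inner input = (K'⊕ipad) ∥ m = 33 8b 36 36 36 36 36 ∥ 07.
Inner hash: sum = 51+139+54+54+54+54+54+7 = 467 → 01 d3.
Outer input = (K'⊕opad) ∥ inner = 59 e1 5c 5c 5c 5c 5c ∥ 01 d3.
Outer hash (tag): sum = 89+225+92+92+92+92+92+1+211 = 986 → 03 da.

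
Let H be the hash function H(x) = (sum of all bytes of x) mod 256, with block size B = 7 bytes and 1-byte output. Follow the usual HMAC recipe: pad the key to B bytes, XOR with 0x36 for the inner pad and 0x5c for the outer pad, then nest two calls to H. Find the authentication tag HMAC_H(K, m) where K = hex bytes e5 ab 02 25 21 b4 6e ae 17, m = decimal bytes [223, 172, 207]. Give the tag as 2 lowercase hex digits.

Key hex bytes e5 ab 02 25 21 b4 6e ae 17 is 9 bytes > B = 7, so hash it first: H(key) = bf, then zero-pad to 7 bytes: K' = bf 00 00 00 00 00 00.
K' ⊕ ipad = 89 36 36 36 36 36 36.  K' ⊕ opad = e3 5c 5c 5c 5c 5c 5c.
Inner input = (K'⊕ipad) ∥ m = 89 36 36 36 36 36 36 ∥ df ac cf.
Inner hash: sum = 137+54+54+54+54+54+54+223+172+207 = 1063; mod 256 = 39 → 27.
Outer input = (K'⊕opad) ∥ inner = e3 5c 5c 5c 5c 5c 5c ∥ 27.
Outer hash (tag): sum = 227+92+92+92+92+92+92+39 = 818; mod 256 = 50 → 32.

32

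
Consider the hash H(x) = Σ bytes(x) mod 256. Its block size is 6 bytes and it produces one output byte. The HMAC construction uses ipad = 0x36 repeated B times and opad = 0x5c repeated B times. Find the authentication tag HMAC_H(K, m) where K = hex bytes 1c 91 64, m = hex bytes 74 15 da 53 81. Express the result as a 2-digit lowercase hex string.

Key hex bytes 1c 91 64 is 3 bytes ≤ B = 6; zero-pad to 6 bytes: K' = 1c 91 64 00 00 00.
K' ⊕ ipad = 2a a7 52 36 36 36.  K' ⊕ opad = 40 cd 38 5c 5c 5c.
Inner input = (K'⊕ipad) ∥ m = 2a a7 52 36 36 36 ∥ 74 15 da 53 81.
Inner hash: sum = 42+167+82+54+54+54+116+21+218+83+129 = 1020; mod 256 = 252 → fc.
Outer input = (K'⊕opad) ∥ inner = 40 cd 38 5c 5c 5c ∥ fc.
Outer hash (tag): sum = 64+205+56+92+92+92+252 = 853; mod 256 = 85 → 55.

55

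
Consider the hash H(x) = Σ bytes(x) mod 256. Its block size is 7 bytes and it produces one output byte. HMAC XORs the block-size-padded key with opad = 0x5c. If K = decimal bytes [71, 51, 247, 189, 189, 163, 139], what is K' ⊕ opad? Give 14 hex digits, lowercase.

1b6fabe1e1ffd7

Key decimal bytes [71, 51, 247, 189, 189, 163, 139] = 47 33 f7 bd bd a3 8b is exactly B = 7 bytes: K' = 47 33 f7 bd bd a3 8b.
XOR each byte with 0x5c: 47⊕5c=1b, 33⊕5c=6f, f7⊕5c=ab, bd⊕5c=e1, bd⊕5c=e1, a3⊕5c=ff, 8b⊕5c=d7.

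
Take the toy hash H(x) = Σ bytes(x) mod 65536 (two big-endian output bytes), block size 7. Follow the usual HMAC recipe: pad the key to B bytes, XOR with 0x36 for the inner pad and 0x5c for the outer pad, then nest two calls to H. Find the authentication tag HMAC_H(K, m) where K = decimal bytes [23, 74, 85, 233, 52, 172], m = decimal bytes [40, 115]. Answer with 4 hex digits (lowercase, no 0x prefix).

Key decimal bytes [23, 74, 85, 233, 52, 172] = 17 4a 55 e9 34 ac is 6 bytes ≤ B = 7; zero-pad to 7 bytes: K' = 17 4a 55 e9 34 ac 00.
K' ⊕ ipad = 21 7c 63 df 02 9a 36.  K' ⊕ opad = 4b 16 09 b5 68 f0 5c.
Inner input = (K'⊕ipad) ∥ m = 21 7c 63 df 02 9a 36 ∥ 28 73.
Inner hash: sum = 33+124+99+223+2+154+54+40+115 = 844 → 03 4c.
Outer input = (K'⊕opad) ∥ inner = 4b 16 09 b5 68 f0 5c ∥ 03 4c.
Outer hash (tag): sum = 75+22+9+181+104+240+92+3+76 = 802 → 03 22.

0322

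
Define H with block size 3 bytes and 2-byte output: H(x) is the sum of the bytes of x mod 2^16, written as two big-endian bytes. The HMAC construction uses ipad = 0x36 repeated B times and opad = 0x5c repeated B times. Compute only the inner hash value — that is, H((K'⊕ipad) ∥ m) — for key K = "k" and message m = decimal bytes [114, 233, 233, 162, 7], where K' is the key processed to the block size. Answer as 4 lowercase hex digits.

Key "k" = 6b is 1 byte ≤ B = 3; zero-pad to 3 bytes: K' = 6b 00 00.
K' ⊕ ipad = 5d 36 36.
Inner input = 5d 36 36 ∥ 72 e9 e9 a2 07.
Inner hash: sum = 93+54+54+114+233+233+162+7 = 950 → 03 b6.

03b6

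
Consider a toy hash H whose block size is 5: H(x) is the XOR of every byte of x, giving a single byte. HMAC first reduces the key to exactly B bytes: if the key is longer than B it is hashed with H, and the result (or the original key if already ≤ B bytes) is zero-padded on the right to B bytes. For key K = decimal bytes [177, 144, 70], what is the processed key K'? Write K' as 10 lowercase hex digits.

b190460000

Key decimal bytes [177, 144, 70] = b1 90 46 is 3 bytes ≤ B = 5; zero-pad to 5 bytes: K' = b1 90 46 00 00.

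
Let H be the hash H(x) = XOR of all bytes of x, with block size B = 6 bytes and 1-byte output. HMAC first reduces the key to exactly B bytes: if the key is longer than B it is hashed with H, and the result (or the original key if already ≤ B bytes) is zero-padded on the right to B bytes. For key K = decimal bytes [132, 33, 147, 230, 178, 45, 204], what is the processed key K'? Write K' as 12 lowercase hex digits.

830000000000

|K| = 7 > B = 6, so first hash the key.
H(K): XOR 84⊕21⊕93⊕e6⊕b2⊕2d⊕cc = 83.
Zero-pad H(K) = 83 to 6 bytes: K' = 83 00 00 00 00 00.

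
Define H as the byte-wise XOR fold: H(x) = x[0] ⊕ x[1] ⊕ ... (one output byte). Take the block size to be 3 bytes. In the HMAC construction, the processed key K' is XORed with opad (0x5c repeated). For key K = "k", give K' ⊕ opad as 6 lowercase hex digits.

Key "k" = 6b is 1 byte ≤ B = 3; zero-pad to 3 bytes: K' = 6b 00 00.
XOR each byte with 0x5c: 6b⊕5c=37, 00⊕5c=5c, 00⊕5c=5c.

375c5c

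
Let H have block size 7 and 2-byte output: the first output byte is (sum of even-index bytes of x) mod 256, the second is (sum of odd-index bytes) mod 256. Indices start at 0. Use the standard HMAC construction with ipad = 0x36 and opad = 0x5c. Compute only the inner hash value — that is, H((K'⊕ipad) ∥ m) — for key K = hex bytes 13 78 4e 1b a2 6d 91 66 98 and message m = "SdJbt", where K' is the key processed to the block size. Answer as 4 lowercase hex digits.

82cd

Key hex bytes 13 78 4e 1b a2 6d 91 66 98 is 9 bytes > B = 7, so hash it first: H(key) = 2c 66, then zero-pad to 7 bytes: K' = 2c 66 00 00 00 00 00.
K' ⊕ ipad = 1a 50 36 36 36 36 36.
Inner input = 1a 50 36 36 36 36 36 ∥ 53 64 4a 62 74.
Inner hash: even-index sum = 386 mod 256 = 130; odd-index sum = 461 mod 256 = 205 → 82 cd.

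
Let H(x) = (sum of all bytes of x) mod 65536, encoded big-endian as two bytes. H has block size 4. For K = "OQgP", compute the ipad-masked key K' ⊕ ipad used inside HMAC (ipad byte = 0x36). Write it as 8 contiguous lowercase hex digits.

Key "OQgP" = 4f 51 67 50 is exactly B = 4 bytes: K' = 4f 51 67 50.
XOR each byte with 0x36: 4f⊕36=79, 51⊕36=67, 67⊕36=51, 50⊕36=66.

79675166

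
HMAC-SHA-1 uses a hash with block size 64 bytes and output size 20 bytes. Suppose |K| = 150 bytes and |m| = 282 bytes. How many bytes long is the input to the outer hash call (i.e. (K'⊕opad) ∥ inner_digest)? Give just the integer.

Key is 150 > 64 bytes, so it is hashed to 20 bytes then zero-padded to 64: |K'| = 64.
Outer input = (K'⊕opad) ∥ H(inner) → 64 + 20 = 84 bytes.

84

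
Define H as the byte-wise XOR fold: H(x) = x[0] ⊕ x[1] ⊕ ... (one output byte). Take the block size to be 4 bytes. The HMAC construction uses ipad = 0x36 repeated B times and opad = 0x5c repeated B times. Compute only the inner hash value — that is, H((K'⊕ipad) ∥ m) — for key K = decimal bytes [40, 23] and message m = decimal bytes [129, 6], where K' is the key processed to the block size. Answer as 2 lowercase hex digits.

b8

Key decimal bytes [40, 23] = 28 17 is 2 bytes ≤ B = 4; zero-pad to 4 bytes: K' = 28 17 00 00.
K' ⊕ ipad = 1e 21 36 36.
Inner input = 1e 21 36 36 ∥ 81 06.
Inner hash: XOR 1e⊕21⊕36⊕36⊕81⊕06 = b8.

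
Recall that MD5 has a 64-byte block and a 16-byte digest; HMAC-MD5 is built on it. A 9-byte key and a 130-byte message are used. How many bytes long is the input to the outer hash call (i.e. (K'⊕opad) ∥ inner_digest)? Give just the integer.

Key is 9 ≤ 64 bytes, zero-padded: |K'| = 64.
Outer input = (K'⊕opad) ∥ H(inner) → 64 + 16 = 80 bytes.

80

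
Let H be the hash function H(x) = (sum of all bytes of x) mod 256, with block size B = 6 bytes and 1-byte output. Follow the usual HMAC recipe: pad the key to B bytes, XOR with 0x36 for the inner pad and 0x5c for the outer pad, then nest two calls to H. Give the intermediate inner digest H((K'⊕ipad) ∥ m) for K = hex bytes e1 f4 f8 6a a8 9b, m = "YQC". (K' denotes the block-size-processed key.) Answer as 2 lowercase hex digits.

fb

Key hex bytes e1 f4 f8 6a a8 9b is exactly B = 6 bytes: K' = e1 f4 f8 6a a8 9b.
K' ⊕ ipad = d7 c2 ce 5c 9e ad.
Inner input = d7 c2 ce 5c 9e ad ∥ 59 51 43.
Inner hash: sum = 215+194+206+92+158+173+89+81+67 = 1275; mod 256 = 251 → fb.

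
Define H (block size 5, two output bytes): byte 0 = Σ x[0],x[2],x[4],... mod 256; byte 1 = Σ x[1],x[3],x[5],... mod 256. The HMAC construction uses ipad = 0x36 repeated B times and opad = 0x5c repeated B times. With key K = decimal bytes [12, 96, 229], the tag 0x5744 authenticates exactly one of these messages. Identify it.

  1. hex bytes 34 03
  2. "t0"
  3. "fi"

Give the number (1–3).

3

Key decimal bytes [12, 96, 229] = 0c 60 e5 is 3 bytes ≤ B = 5; zero-pad to 5 bytes: K' = 0c 60 e5 00 00.
K' ⊕ ipad = 3a 56 d3 36 36; K' ⊕ opad = 50 3c b9 5c 5c.
m1: inner = H(3a 56 d3 36 36 34 03) = 46 c0; tag = H(50 3c b9 5c 5c 46 c0) = 25de
m2: inner = H(3a 56 d3 36 36 74 30) = 73 00; tag = H(50 3c b9 5c 5c 73 00) = 650b
m3: inner = H(3a 56 d3 36 36 66 69) = ac f2; tag = H(50 3c b9 5c 5c ac f2) = 5744 ← matches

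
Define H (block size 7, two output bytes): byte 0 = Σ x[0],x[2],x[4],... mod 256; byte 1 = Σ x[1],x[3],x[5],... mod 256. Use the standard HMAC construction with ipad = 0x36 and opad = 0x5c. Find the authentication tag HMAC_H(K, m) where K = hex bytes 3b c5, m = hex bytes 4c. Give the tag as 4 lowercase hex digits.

Key hex bytes 3b c5 is 2 bytes ≤ B = 7; zero-pad to 7 bytes: K' = 3b c5 00 00 00 00 00.
K' ⊕ ipad = 0d f3 36 36 36 36 36.  K' ⊕ opad = 67 99 5c 5c 5c 5c 5c.
Inner input = (K'⊕ipad) ∥ m = 0d f3 36 36 36 36 36 ∥ 4c.
Inner hash: even-index sum = 175 mod 256 = 175; odd-index sum = 427 mod 256 = 171 → af ab.
Outer input = (K'⊕opad) ∥ inner = 67 99 5c 5c 5c 5c 5c ∥ af ab.
Outer hash (tag): even-index sum = 550 mod 256 = 38; odd-index sum = 512 mod 256 = 0 → 26 00.

2600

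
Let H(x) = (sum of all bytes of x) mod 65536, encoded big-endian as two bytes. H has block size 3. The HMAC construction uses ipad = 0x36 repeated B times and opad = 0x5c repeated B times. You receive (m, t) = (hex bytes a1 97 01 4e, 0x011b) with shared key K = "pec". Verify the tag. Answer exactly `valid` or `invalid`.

Key "pec" = 70 65 63 is exactly B = 3 bytes: K' = 70 65 63.
K' ⊕ ipad = 46 53 55; K' ⊕ opad = 2c 39 3f.
Inner hash: sum = 70+83+85+161+151+1+78 = 629 → 02 75.
Outer hash (recomputed tag): sum = 44+57+63+2+117 = 283 → 01 1b.
Recomputed tag = 011b; claimed = 011b → match.

valid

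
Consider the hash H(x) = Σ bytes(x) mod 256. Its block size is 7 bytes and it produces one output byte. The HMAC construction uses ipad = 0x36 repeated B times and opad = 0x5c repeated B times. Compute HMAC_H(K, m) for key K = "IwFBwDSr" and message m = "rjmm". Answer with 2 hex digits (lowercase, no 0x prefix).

b4

Key "IwFBwDSr" = 49 77 46 42 77 44 53 72 is 8 bytes > B = 7, so hash it first: H(key) = c8, then zero-pad to 7 bytes: K' = c8 00 00 00 00 00 00.
K' ⊕ ipad = fe 36 36 36 36 36 36.  K' ⊕ opad = 94 5c 5c 5c 5c 5c 5c.
Inner input = (K'⊕ipad) ∥ m = fe 36 36 36 36 36 36 ∥ 72 6a 6d 6d.
Inner hash: sum = 254+54+54+54+54+54+54+114+106+109+109 = 1016; mod 256 = 248 → f8.
Outer input = (K'⊕opad) ∥ inner = 94 5c 5c 5c 5c 5c 5c ∥ f8.
Outer hash (tag): sum = 148+92+92+92+92+92+92+248 = 948; mod 256 = 180 → b4.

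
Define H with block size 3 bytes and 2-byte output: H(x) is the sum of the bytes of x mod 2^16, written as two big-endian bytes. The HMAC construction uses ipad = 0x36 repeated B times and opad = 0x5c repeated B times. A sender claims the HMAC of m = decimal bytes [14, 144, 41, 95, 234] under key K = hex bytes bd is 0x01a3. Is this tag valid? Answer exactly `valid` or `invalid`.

valid

Key hex bytes bd is 1 byte ≤ B = 3; zero-pad to 3 bytes: K' = bd 00 00.
K' ⊕ ipad = 8b 36 36; K' ⊕ opad = e1 5c 5c.
Inner hash: sum = 139+54+54+14+144+41+95+234 = 775 → 03 07.
Outer hash (recomputed tag): sum = 225+92+92+3+7 = 419 → 01 a3.
Recomputed tag = 01a3; claimed = 01a3 → match.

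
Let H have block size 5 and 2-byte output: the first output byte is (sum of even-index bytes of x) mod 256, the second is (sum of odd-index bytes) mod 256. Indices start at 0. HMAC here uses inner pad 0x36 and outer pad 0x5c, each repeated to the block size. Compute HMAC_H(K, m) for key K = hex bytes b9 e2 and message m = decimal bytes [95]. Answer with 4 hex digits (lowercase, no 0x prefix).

Key hex bytes b9 e2 is 2 bytes ≤ B = 5; zero-pad to 5 bytes: K' = b9 e2 00 00 00.
K' ⊕ ipad = 8f d4 36 36 36.  K' ⊕ opad = e5 be 5c 5c 5c.
Inner input = (K'⊕ipad) ∥ m = 8f d4 36 36 36 ∥ 5f.
Inner hash: even-index sum = 251 mod 256 = 251; odd-index sum = 361 mod 256 = 105 → fb 69.
Outer input = (K'⊕opad) ∥ inner = e5 be 5c 5c 5c ∥ fb 69.
Outer hash (tag): even-index sum = 518 mod 256 = 6; odd-index sum = 533 mod 256 = 21 → 06 15.

0615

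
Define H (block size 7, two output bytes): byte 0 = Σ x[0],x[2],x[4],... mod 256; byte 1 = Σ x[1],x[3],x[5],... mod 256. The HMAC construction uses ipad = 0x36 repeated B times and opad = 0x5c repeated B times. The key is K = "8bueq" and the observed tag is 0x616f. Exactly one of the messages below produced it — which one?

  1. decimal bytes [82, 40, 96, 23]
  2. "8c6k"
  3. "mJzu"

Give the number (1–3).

Key "8bueq" = 38 62 75 65 71 is 5 bytes ≤ B = 7; zero-pad to 7 bytes: K' = 38 62 75 65 71 00 00.
K' ⊕ ipad = 0e 54 43 53 47 36 36; K' ⊕ opad = 64 3e 29 39 2d 5c 5c.
m1: inner = H(0e 54 43 53 47 36 36 52 28 60 17) = 0d 8f; tag = H(64 3e 29 39 2d 5c 5c 0d 8f) = a5e0
m2: inner = H(0e 54 43 53 47 36 36 38 63 36 6b) = 9c 4b; tag = H(64 3e 29 39 2d 5c 5c 9c 4b) = 616f ← matches
m3: inner = H(0e 54 43 53 47 36 36 6d 4a 7a 75) = 8d c4; tag = H(64 3e 29 39 2d 5c 5c 8d c4) = da60

2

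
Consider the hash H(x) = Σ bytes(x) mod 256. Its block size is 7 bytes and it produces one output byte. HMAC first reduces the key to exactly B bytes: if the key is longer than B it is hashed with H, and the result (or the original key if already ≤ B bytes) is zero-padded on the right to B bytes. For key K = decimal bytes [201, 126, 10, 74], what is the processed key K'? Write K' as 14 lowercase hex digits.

c97e0a4a000000

Key decimal bytes [201, 126, 10, 74] = c9 7e 0a 4a is 4 bytes ≤ B = 7; zero-pad to 7 bytes: K' = c9 7e 0a 4a 00 00 00.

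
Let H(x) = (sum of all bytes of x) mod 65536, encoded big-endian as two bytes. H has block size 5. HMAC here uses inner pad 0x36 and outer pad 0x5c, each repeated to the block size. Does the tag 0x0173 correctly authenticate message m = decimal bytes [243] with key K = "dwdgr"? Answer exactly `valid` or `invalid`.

valid

Key "dwdgr" = 64 77 64 67 72 is exactly B = 5 bytes: K' = 64 77 64 67 72.
K' ⊕ ipad = 52 41 52 51 44; K' ⊕ opad = 38 2b 38 3b 2e.
Inner hash: sum = 82+65+82+81+68+243 = 621 → 02 6d.
Outer hash (recomputed tag): sum = 56+43+56+59+46+2+109 = 371 → 01 73.
Recomputed tag = 0173; claimed = 0173 → match.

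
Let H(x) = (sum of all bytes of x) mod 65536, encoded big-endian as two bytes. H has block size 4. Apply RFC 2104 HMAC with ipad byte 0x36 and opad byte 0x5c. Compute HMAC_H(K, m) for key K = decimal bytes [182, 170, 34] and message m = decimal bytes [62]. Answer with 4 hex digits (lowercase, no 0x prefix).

035f

Key decimal bytes [182, 170, 34] = b6 aa 22 is 3 bytes ≤ B = 4; zero-pad to 4 bytes: K' = b6 aa 22 00.
K' ⊕ ipad = 80 9c 14 36.  K' ⊕ opad = ea f6 7e 5c.
Inner input = (K'⊕ipad) ∥ m = 80 9c 14 36 ∥ 3e.
Inner hash: sum = 128+156+20+54+62 = 420 → 01 a4.
Outer input = (K'⊕opad) ∥ inner = ea f6 7e 5c ∥ 01 a4.
Outer hash (tag): sum = 234+246+126+92+1+164 = 863 → 03 5f.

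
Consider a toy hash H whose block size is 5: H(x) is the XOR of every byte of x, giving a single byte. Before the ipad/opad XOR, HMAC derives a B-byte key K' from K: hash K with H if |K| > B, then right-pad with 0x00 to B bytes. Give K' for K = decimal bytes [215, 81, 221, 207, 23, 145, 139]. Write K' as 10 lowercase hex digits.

9900000000

|K| = 7 > B = 5, so first hash the key.
H(K): XOR d7⊕51⊕dd⊕cf⊕17⊕91⊕8b = 99.
Zero-pad H(K) = 99 to 5 bytes: K' = 99 00 00 00 00.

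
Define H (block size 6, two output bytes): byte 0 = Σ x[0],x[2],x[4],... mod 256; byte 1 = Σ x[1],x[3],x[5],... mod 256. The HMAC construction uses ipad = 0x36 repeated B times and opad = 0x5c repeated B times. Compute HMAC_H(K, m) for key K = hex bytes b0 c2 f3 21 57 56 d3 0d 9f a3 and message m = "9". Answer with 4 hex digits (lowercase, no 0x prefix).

Key hex bytes b0 c2 f3 21 57 56 d3 0d 9f a3 is 10 bytes > B = 6, so hash it first: H(key) = 6c e9, then zero-pad to 6 bytes: K' = 6c e9 00 00 00 00.
K' ⊕ ipad = 5a df 36 36 36 36.  K' ⊕ opad = 30 b5 5c 5c 5c 5c.
Inner input = (K'⊕ipad) ∥ m = 5a df 36 36 36 36 ∥ 39.
Inner hash: even-index sum = 255 mod 256 = 255; odd-index sum = 331 mod 256 = 75 → ff 4b.
Outer input = (K'⊕opad) ∥ inner = 30 b5 5c 5c 5c 5c ∥ ff 4b.
Outer hash (tag): even-index sum = 487 mod 256 = 231; odd-index sum = 440 mod 256 = 184 → e7 b8.

e7b8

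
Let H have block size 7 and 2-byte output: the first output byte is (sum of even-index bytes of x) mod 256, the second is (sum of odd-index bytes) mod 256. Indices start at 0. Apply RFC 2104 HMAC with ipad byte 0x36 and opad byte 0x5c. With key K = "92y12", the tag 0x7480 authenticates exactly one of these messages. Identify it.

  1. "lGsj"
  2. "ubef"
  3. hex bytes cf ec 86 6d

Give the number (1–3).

1

Key "92y12" = 39 32 79 31 32 is 5 bytes ≤ B = 7; zero-pad to 7 bytes: K' = 39 32 79 31 32 00 00.
K' ⊕ ipad = 0f 04 4f 07 04 36 36; K' ⊕ opad = 65 6e 25 6d 6e 5c 5c.
m1: inner = H(0f 04 4f 07 04 36 36 6c 47 73 6a) = 49 20; tag = H(65 6e 25 6d 6e 5c 5c 49 20) = 7480 ← matches
m2: inner = H(0f 04 4f 07 04 36 36 75 62 65 66) = 60 1b; tag = H(65 6e 25 6d 6e 5c 5c 60 1b) = 6f97
m3: inner = H(0f 04 4f 07 04 36 36 cf ec 86 6d) = f1 96; tag = H(65 6e 25 6d 6e 5c 5c f1 96) = ea28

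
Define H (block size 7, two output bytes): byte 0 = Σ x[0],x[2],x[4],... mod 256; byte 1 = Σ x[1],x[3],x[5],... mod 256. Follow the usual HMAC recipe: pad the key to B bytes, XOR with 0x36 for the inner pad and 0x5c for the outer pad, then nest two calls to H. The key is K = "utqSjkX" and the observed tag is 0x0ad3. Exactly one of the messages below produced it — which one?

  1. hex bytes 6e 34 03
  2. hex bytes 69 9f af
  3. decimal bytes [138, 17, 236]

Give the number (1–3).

3

Key "utqSjkX" = 75 74 71 53 6a 6b 58 is exactly B = 7 bytes: K' = 75 74 71 53 6a 6b 58.
K' ⊕ ipad = 43 42 47 65 5c 5d 6e; K' ⊕ opad = 29 28 2d 0f 36 37 04.
m1: inner = H(43 42 47 65 5c 5d 6e 6e 34 03) = 88 75; tag = H(29 28 2d 0f 36 37 04 88 75) = 05f6
m2: inner = H(43 42 47 65 5c 5d 6e 69 9f af) = f3 1c; tag = H(29 28 2d 0f 36 37 04 f3 1c) = ac61
m3: inner = H(43 42 47 65 5c 5d 6e 8a 11 ec) = 65 7a; tag = H(29 28 2d 0f 36 37 04 65 7a) = 0ad3 ← matches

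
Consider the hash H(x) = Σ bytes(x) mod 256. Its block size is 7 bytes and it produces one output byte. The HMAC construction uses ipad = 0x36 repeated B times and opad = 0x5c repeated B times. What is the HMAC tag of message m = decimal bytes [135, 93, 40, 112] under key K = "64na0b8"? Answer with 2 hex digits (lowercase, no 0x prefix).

Key "64na0b8" = 36 34 6e 61 30 62 38 is exactly B = 7 bytes: K' = 36 34 6e 61 30 62 38.
K' ⊕ ipad = 00 02 58 57 06 54 0e.  K' ⊕ opad = 6a 68 32 3d 6c 3e 64.
Inner input = (K'⊕ipad) ∥ m = 00 02 58 57 06 54 0e ∥ 87 5d 28 70.
Inner hash: sum = 0+2+88+87+6+84+14+135+93+40+112 = 661; mod 256 = 149 → 95.
Outer input = (K'⊕opad) ∥ inner = 6a 68 32 3d 6c 3e 64 ∥ 95.
Outer hash (tag): sum = 106+104+50+61+108+62+100+149 = 740; mod 256 = 228 → e4.

e4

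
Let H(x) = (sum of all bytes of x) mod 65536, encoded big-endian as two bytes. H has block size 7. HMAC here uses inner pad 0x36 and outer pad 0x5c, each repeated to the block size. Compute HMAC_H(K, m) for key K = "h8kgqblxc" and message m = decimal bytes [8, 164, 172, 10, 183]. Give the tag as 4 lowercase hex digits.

Key "h8kgqblxc" = 68 38 6b 67 71 62 6c 78 63 is 9 bytes > B = 7, so hash it first: H(key) = 03 8c, then zero-pad to 7 bytes: K' = 03 8c 00 00 00 00 00.
K' ⊕ ipad = 35 ba 36 36 36 36 36.  K' ⊕ opad = 5f d0 5c 5c 5c 5c 5c.
Inner input = (K'⊕ipad) ∥ m = 35 ba 36 36 36 36 36 ∥ 08 a4 ac 0a b7.
Inner hash: sum = 53+186+54+54+54+54+54+8+164+172+10+183 = 1046 → 04 16.
Outer input = (K'⊕opad) ∥ inner = 5f d0 5c 5c 5c 5c 5c ∥ 04 16.
Outer hash (tag): sum = 95+208+92+92+92+92+92+4+22 = 789 → 03 15.

0315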